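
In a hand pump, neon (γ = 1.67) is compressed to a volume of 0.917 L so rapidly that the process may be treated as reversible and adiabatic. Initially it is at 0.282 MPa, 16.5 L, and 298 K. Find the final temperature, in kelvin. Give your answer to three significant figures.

T₂ ≈ 2070 K

For a reversible adiabat TV^(γ−1) is constant, so T₂ = T₁ (V₁/V₂)^(γ−1).
T₂ = 298 × (16.5/0.917)^(0.67) = 2066 K.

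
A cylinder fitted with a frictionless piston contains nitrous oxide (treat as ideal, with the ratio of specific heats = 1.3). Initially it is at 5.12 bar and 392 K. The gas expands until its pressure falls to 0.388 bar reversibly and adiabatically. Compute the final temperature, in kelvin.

T₂ ≈ 216 K

Adiabatic: T₂/T₁ = (P₂/P₁)^((γ−1)/γ).
T₂ = 392 × (0.388/5.12)^(0.231) = 216.1 K.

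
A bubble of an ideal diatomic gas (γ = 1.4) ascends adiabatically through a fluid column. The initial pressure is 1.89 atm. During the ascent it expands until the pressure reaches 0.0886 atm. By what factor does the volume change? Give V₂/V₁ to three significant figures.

V₂/V₁ ≈ 8.90

From PV^γ = const, V₂/V₁ = (P₁/P₂)^(1/γ).
V₂/V₁ = (1.89/0.0886)^(0.714) = 8.898.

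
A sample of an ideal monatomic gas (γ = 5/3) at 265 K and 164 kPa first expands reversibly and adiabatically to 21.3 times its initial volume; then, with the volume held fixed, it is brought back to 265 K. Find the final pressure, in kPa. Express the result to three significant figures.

Adiabatic step (PV^γ = const): P₂ = 164×(1/21.3)^(5/3) = 1.002 kPa; T₂ = 265×(1/21.3)^(2/3) = 34.49 K.
Isochoric: P₃ = P₂(T₃/T₂) = 1.002 × (265/34.49) = 7.7 kPa.

P₃ ≈ 7.70 kPa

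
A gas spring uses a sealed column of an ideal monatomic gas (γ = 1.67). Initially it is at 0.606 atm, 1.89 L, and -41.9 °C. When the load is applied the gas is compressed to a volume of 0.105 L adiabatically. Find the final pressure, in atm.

P₂ ≈ 75.6 atm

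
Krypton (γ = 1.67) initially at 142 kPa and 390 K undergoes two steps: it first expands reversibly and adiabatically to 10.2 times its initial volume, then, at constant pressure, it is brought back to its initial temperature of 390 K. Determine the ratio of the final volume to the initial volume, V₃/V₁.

V₃/V₁ ≈ 48.3

Adiabatic step: V₂/V₁ = 10.2; T₂ = T₁·(1/10.2)^(0.67) = 82.28 K.
Isobaric step: V₃/V₂ = T₃/T₂ = 390/82.28.
V₃/V₁ = (V₂/V₁)(V₃/V₂) = 10.2 × (390/82.28) = 48.35.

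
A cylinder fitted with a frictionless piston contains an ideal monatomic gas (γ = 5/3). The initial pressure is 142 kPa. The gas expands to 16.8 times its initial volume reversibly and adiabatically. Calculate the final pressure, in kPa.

P₂ ≈ 1.29 kPa

Since PV^γ is constant along a reversible adiabat, P₂ = P₁ (V₁/V₂)^γ.
P₂ = 142 × (1/16.8)^(5/3) = 1.289 kPa.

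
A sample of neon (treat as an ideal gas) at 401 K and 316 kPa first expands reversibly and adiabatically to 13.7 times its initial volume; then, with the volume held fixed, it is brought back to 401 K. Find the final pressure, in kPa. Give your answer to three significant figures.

For a monatomic ideal gas γ = 5/3.
Adiabatic step (PV^γ = const): P₂ = 316×(1/13.7)^(5/3) = 4.029 kPa; T₂ = 401×(1/13.7)^(2/3) = 70.04 K.
Isochoric: P₃ = P₂(T₃/T₂) = 4.029 × (401/70.04) = 23.07 kPa.

P₃ ≈ 23.1 kPa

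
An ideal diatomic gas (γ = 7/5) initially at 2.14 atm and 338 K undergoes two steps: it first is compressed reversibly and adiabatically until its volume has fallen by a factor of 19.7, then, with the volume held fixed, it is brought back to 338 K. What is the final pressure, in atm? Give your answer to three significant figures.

Adiabatic step (PV^γ = const): P₂ = 2.14×19.7^(7/5) = 138.9 atm; T₂ = 338×19.7^(2/5) = 1114 K.
Isochoric: P₃ = P₂(T₃/T₂) = 138.9 × (338/1114) = 42.16 atm.

P₃ ≈ 42.2 atm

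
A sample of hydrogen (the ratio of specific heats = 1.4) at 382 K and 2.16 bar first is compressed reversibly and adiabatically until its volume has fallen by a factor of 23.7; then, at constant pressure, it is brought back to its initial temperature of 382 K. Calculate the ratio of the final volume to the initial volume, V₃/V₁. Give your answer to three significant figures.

V₃/V₁ ≈ 0.0119

Adiabatic step: V₂/V₁ = 0.04219; T₂ = T₁·23.7^(0.4) = 1355 K.
Isobaric step: V₃/V₂ = T₃/T₂ = 382/1355.
V₃/V₁ = (V₂/V₁)(V₃/V₂) = 0.04219 × (382/1355) = 0.01189.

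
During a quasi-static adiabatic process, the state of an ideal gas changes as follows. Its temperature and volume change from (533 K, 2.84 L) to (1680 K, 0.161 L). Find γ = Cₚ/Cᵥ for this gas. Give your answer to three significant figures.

γ ≈ 1.40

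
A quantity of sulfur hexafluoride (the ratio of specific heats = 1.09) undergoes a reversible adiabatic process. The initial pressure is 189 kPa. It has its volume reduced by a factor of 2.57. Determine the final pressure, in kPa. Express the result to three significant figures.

P₂ ≈ 529 kPa

Since PV^γ is constant along a reversible adiabat, P₂ = P₁ (V₁/V₂)^γ.
P₂ = 189 × 2.57^(1.09) = 528.8 kPa.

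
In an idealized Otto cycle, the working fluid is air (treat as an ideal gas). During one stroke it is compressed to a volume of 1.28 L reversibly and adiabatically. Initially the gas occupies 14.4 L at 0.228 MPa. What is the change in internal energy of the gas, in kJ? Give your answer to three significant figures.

γ = 7/5 for a diatomic ideal gas.
P₂ = P₁(V₁/V₂)^γ = 0.228×(14.4/1.28)^(7/5) = 6.754 MPa.
For a reversible adiabat, W_by_gas = (P₁V₁ − P₂V₂)/(γ−1).
W_by = (228000×0.0144 − 6.754×10^6×0.00128) / (2/5) = -13400 J.
Q = 0 ⇒ ΔU = −W_by = 13400 J.

ΔU ≈ 13.4 kJ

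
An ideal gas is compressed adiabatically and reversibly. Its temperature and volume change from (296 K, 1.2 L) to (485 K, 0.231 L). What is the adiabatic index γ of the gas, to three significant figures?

TV^(γ−1) = const ⇒ γ − 1 = ln(T₂/T₁) / ln(V₁/V₂).
γ = 1 + ln(485/296) / ln(1.2/0.231) = 1.3.

γ ≈ 1.30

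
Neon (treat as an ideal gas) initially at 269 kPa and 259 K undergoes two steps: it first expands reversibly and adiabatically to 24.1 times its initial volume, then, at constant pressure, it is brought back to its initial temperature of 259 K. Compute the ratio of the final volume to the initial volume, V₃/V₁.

V₃/V₁ ≈ 201

For a monatomic ideal gas γ = 5/3.
Adiabatic step: V₂/V₁ = 24.1; T₂ = T₁·(1/24.1)^(2/3) = 31.04 K.
Isobaric step: V₃/V₂ = T₃/T₂ = 259/31.04.
V₃/V₁ = (V₂/V₁)(V₃/V₂) = 24.1 × (259/31.04) = 201.1.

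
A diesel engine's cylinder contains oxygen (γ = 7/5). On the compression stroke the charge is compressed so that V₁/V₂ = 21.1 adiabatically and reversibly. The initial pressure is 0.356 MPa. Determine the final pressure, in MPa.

P₂ ≈ 25.4 MPa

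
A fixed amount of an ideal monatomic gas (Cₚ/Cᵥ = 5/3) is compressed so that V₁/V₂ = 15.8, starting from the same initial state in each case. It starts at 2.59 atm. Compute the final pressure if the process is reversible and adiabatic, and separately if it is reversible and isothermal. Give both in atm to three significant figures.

adiabatic: 258 atm; isothermal: 40.9 atm

Isothermal: P₂ = P₁(V₁/V₂) = 2.59×15.8 = 40.92 atm.
Adiabatic: P₂ = P₁(V₁/V₂)^γ = 2.59×15.8^(5/3) = 257.7 atm.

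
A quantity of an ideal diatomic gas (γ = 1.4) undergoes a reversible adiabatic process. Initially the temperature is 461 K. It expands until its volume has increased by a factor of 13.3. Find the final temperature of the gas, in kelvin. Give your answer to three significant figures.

T₂ ≈ 164 K

Adiabatic: T₁V₁^(γ−1) = T₂V₂^(γ−1) ⇒ T₂ = T₁ (V₁/V₂)^(γ−1).
T₂ = 461 × (1/13.3)^(0.4) = 163.7 K.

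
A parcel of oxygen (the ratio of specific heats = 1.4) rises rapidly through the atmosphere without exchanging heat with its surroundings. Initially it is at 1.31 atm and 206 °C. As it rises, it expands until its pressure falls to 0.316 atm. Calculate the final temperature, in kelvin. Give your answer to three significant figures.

T₂ ≈ 319 K

Adiabatic: T₂/T₁ = (P₂/P₁)^((γ−1)/γ).
T₁ = 206 °C = 479.1 K.
T₂ = 479.1 × (0.316/1.31)^(0.286) = 319.2 K.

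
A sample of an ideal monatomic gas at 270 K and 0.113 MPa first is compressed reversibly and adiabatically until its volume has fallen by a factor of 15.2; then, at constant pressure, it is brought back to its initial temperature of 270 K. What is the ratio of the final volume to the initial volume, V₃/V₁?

V₃/V₁ ≈ 0.0107

For a monatomic ideal gas γ = 5/3.
Adiabatic step: V₂/V₁ = 0.06579; T₂ = T₁·15.2^(2/3) = 1657 K.
Isobaric step: V₃/V₂ = T₃/T₂ = 270/1657.
V₃/V₁ = (V₂/V₁)(V₃/V₂) = 0.06579 × (270/1657) = 0.01072.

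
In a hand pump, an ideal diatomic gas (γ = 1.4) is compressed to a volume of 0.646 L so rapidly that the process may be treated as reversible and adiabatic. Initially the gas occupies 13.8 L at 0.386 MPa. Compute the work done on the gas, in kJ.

W ≈ 32.0 kJ

P₂ = P₁(V₁/V₂)^γ = 0.386×(13.8/0.646)^(1.4) = 28.06 MPa.
For a reversible adiabat, W_by_gas = (P₁V₁ − P₂V₂)/(γ−1).
W_by = (386000×0.0138 − 2.806×10^7×0.000646) / (0.4) = -32000 J.
W_on_gas = −W_by = 32000 J.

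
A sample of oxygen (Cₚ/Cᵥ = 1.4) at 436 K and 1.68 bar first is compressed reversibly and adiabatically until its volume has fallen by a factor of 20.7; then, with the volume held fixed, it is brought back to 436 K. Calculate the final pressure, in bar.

P₃ ≈ 34.8 bar

Adiabatic step (PV^γ = const): P₂ = 1.68×20.7^(1.4) = 116.9 bar; T₂ = 436×20.7^(0.4) = 1465 K.
Isochoric: P₃ = P₂(T₃/T₂) = 116.9 × (436/1465) = 34.78 bar.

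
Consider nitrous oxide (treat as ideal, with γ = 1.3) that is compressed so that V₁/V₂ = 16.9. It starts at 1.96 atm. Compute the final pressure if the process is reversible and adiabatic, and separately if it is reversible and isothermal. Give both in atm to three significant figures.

Isothermal: P₂ = P₁(V₁/V₂) = 1.96×16.9 = 33.12 atm.
Adiabatic: P₂ = P₁(V₁/V₂)^γ = 1.96×16.9^(1.3) = 77.36 atm.

adiabatic: 77.4 atm; isothermal: 33.1 atm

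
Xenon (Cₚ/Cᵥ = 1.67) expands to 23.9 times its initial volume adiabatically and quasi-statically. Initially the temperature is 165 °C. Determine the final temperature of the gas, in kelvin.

T₂ ≈ 52.3 K

Adiabatic: T₁V₁^(γ−1) = T₂V₂^(γ−1) ⇒ T₂ = T₁ (V₁/V₂)^(γ−1).
T₁ = 165 °C = 438.1 K.
T₂ = 438.1 × (1/23.9)^(0.67) = 52.25 K.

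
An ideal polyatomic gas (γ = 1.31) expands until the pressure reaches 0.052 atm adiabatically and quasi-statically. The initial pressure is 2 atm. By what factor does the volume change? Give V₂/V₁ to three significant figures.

V₂/V₁ ≈ 16.2

From PV^γ = const, V₂/V₁ = (P₁/P₂)^(1/γ).
V₂/V₁ = (2/0.052)^(0.763) = 16.22.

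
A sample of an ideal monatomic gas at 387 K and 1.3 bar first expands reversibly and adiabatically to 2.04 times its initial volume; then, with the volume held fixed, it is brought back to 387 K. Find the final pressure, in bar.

For a monatomic ideal gas γ = 5/3.
Adiabatic step (PV^γ = const): P₂ = 1.3×(1/2.04)^(5/3) = 0.3962 bar; T₂ = 387×(1/2.04)^(2/3) = 240.6 K.
Isochoric: P₃ = P₂(T₃/T₂) = 0.3962 × (387/240.6) = 0.6373 bar.

P₃ ≈ 0.637 bar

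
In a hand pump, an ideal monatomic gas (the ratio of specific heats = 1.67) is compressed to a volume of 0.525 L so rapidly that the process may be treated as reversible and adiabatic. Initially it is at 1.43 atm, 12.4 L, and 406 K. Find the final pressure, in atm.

P₂ ≈ 281 atm

Adiabatic: P₁V₁^γ = P₂V₂^γ ⇒ P₂ = P₁ (V₁/V₂)^γ.
P₂ = 1.43 × (12.4/0.525)^(1.67) = 281 atm.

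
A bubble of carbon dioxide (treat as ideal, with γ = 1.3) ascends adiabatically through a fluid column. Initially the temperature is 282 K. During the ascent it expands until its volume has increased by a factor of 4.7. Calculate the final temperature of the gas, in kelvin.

T₂ ≈ 177 K

For a reversible adiabat TV^(γ−1) is constant, so T₂ = T₁ (V₁/V₂)^(γ−1).
T₂ = 282 × (1/4.7)^(0.3) = 177.3 K.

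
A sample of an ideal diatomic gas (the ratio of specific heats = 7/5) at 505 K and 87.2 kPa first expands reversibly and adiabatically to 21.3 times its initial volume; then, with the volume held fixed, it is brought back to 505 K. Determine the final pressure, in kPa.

Adiabatic step (PV^γ = const): P₂ = 87.2×(1/21.3)^(7/5) = 1.204 kPa; T₂ = 505×(1/21.3)^(2/5) = 148.6 K.
Isochoric: P₃ = P₂(T₃/T₂) = 1.204 × (505/148.6) = 4.094 kPa.

P₃ ≈ 4.09 kPa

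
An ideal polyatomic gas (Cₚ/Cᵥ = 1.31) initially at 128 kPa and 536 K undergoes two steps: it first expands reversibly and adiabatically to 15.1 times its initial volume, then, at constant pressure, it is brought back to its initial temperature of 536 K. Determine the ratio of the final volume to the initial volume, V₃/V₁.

V₃/V₁ ≈ 35.0

Adiabatic step: V₂/V₁ = 15.1; T₂ = T₁·(1/15.1)^(0.31) = 231 K.
Isobaric step: V₃/V₂ = T₃/T₂ = 536/231.
V₃/V₁ = (V₂/V₁)(V₃/V₂) = 15.1 × (536/231) = 35.03.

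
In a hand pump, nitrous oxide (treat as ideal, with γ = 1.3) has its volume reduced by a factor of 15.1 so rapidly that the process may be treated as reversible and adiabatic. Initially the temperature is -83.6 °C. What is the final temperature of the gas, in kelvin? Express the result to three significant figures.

T₂ ≈ 428 K

Adiabatic: T₁V₁^(γ−1) = T₂V₂^(γ−1) ⇒ T₂ = T₁ (V₁/V₂)^(γ−1).
T₁ = -83.6 °C = 189.5 K.
T₂ = 189.5 × 15.1^(0.3) = 428 K.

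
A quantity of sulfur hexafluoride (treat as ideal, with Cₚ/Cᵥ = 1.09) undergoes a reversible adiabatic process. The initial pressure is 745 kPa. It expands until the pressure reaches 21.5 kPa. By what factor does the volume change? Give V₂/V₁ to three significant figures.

From PV^γ = const, V₂/V₁ = (P₁/P₂)^(1/γ).
V₂/V₁ = (745/21.5)^(0.917) = 25.86.

V₂/V₁ ≈ 25.9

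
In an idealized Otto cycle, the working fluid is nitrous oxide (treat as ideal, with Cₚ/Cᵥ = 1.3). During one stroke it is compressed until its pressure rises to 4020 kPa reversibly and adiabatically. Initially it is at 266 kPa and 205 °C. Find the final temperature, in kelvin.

Adiabatic: T₂/T₁ = (P₂/P₁)^((γ−1)/γ).
T₁ = 205 °C = 478.1 K.
T₂ = 478.1 × (4020/266)^(0.231) = 894.8 K.

T₂ ≈ 895 K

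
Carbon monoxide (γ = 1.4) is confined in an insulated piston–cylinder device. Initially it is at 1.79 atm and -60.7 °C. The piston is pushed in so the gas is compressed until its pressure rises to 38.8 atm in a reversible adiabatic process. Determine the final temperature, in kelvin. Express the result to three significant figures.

T₂ ≈ 512 K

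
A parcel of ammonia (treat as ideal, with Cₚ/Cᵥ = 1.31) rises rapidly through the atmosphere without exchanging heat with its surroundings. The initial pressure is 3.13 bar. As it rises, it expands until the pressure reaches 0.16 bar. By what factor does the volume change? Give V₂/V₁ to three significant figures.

V₂/V₁ ≈ 9.68

From PV^γ = const, V₂/V₁ = (P₁/P₂)^(1/γ).
V₂/V₁ = (3.13/0.16)^(0.763) = 9.679.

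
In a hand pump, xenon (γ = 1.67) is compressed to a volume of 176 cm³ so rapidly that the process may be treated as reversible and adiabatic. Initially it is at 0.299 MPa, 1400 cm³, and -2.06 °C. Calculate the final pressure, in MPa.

P₂ ≈ 9.54 MPa

Since PV^γ is constant along a reversible adiabat, P₂ = P₁ (V₁/V₂)^γ.
P₂ = 0.299 × (1400/176)^(1.67) = 9.543 MPa.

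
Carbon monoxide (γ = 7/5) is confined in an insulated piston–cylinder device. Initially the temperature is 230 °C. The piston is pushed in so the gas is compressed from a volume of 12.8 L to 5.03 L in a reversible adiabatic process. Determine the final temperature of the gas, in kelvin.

For a reversible adiabat TV^(γ−1) is constant, so T₂ = T₁ (V₁/V₂)^(γ−1).
T₁ = 230 °C = 503.1 K.
T₂ = 503.1 × (12.8/5.03)^(2/5) = 731.1 K.

T₂ ≈ 731 K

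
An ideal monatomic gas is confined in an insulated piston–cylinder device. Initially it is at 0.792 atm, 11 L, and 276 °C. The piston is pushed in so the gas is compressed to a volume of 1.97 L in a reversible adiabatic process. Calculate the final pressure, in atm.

Adiabatic: P₁V₁^γ = P₂V₂^γ ⇒ P₂ = P₁ (V₁/V₂)^γ.
γ = 5/3 for a monatomic ideal gas.
P₂ = 0.792 × (11/1.97)^(5/3) = 13.92 atm.

P₂ ≈ 13.9 atm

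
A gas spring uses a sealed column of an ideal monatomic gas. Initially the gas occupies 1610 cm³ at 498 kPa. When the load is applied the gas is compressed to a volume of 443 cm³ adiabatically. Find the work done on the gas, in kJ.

γ = 5/3 for a monatomic ideal gas.
P₂ = P₁(V₁/V₂)^γ = 498×(1610/443)^(5/3) = 4278 kPa.
For a reversible adiabat, W_by_gas = (P₁V₁ − P₂V₂)/(γ−1).
W_by = (498000×0.00161 − 4.278×10^6×0.000443) / (2/3) = -1640 J.
W_on_gas = −W_by = 1640 J.

W ≈ 1.64 kJ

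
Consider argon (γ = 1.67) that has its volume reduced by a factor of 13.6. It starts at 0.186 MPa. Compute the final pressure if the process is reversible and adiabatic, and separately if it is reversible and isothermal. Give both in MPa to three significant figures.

adiabatic: 14.5 MPa; isothermal: 2.53 MPa

Isothermal: P₂ = P₁(V₁/V₂) = 0.186×13.6 = 2.53 MPa.
Adiabatic: P₂ = P₁(V₁/V₂)^γ = 0.186×13.6^(1.67) = 14.54 MPa.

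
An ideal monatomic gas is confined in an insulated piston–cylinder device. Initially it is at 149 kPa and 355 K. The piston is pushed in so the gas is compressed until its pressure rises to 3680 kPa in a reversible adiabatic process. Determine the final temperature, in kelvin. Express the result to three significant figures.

Adiabatic: T₂/T₁ = (P₂/P₁)^((γ−1)/γ).
For a monatomic ideal gas γ = 5/3, so (γ−1)/γ = 2/5.
T₂ = 355 × (3680/149)^(2/5) = 1280 K.

T₂ ≈ 1280 K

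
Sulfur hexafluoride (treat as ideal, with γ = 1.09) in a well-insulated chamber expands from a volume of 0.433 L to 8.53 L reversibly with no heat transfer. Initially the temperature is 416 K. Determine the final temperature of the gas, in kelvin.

Adiabatic: T₁V₁^(γ−1) = T₂V₂^(γ−1) ⇒ T₂ = T₁ (V₁/V₂)^(γ−1).
T₂ = 416 × (0.433/8.53)^(0.09) = 318.1 K.

T₂ ≈ 318 K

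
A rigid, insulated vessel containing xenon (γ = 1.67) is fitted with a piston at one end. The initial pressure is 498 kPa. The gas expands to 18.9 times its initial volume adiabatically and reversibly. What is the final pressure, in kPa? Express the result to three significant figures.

P₂ ≈ 3.68 kPa

Adiabatic: P₁V₁^γ = P₂V₂^γ ⇒ P₂ = P₁ (V₁/V₂)^γ.
P₂ = 498 × (1/18.9)^(1.67) = 3.677 kPa.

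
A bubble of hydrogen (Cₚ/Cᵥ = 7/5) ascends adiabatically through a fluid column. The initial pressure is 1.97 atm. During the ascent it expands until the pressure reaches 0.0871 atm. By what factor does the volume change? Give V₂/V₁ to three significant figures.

V₂/V₁ ≈ 9.28

From PV^γ = const, V₂/V₁ = (P₁/P₂)^(1/γ).
V₂/V₁ = (1.97/0.0871)^(5/7) = 9.278.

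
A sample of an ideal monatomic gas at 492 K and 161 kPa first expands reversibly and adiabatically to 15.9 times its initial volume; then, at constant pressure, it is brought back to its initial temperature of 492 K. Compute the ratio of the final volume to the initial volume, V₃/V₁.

V₃/V₁ ≈ 101

For a monatomic ideal gas γ = 5/3.
Adiabatic step: V₂/V₁ = 15.9; T₂ = T₁·(1/15.9)^(2/3) = 77.81 K.
Isobaric step: V₃/V₂ = T₃/T₂ = 492/77.81.
V₃/V₁ = (V₂/V₁)(V₃/V₂) = 15.9 × (492/77.81) = 100.5.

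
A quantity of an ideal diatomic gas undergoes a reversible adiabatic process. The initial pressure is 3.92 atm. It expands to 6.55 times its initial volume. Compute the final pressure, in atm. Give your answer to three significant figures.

P₂ ≈ 0.282 atm

Since PV^γ is constant along a reversible adiabat, P₂ = P₁ (V₁/V₂)^γ.
For a diatomic ideal gas γ = 7/5.
P₂ = 3.92 × (1/6.55)^(7/5) = 0.2822 atm.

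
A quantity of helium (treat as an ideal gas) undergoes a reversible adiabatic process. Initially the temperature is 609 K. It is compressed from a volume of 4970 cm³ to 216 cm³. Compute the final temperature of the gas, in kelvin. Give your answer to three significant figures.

T₂ ≈ 4930 K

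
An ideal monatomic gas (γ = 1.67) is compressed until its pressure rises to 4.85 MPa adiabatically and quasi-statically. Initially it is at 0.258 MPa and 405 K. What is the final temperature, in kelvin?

T₂ ≈ 1310 K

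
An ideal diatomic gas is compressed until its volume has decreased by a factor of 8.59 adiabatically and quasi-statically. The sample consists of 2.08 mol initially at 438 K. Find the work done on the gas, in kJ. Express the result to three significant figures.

W ≈ 25.8 kJ

Adiabatic: T₁V₁^(γ−1) = T₂V₂^(γ−1) ⇒ T₂ = T₁ (V₁/V₂)^(γ−1).
γ = 7/5 for a diatomic ideal gas, so γ−1 = 2/5.
T₂ = 438 × 8.59^(2/5) = 1035 K.
Q = 0, so ΔU = W_on_gas = nCᵥΔT with Cᵥ = R/(γ−1) = 20.79 J/(mol·K).
ΔU = 2.08 × 20.79 × (1035 − 438) = 25820 J.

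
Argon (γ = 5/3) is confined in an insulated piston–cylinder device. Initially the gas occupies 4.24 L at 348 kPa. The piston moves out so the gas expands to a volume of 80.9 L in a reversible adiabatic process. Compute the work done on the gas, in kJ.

W ≈ -1.90 kJ

P₂ = P₁(V₁/V₂)^γ = 348×(4.24/80.9)^(5/3) = 2.554 kPa.
For a reversible adiabat, W_by_gas = (P₁V₁ − P₂V₂)/(γ−1).
W_by = (348000×0.00424 − 2554×0.0809) / (2/3) = 1903 J.
W_on_gas = −W_by = -1903 J.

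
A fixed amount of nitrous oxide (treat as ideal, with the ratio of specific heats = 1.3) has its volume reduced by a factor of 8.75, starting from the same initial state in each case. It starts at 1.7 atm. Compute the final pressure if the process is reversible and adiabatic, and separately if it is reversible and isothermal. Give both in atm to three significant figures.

adiabatic: 28.5 atm; isothermal: 14.9 atm

Isothermal: P₂ = P₁(V₁/V₂) = 1.7×8.75 = 14.88 atm.
Adiabatic: P₂ = P₁(V₁/V₂)^γ = 1.7×8.75^(1.3) = 28.51 atm.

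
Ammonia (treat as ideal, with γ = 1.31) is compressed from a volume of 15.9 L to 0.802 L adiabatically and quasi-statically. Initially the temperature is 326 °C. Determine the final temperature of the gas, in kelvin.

Adiabatic: T₁V₁^(γ−1) = T₂V₂^(γ−1) ⇒ T₂ = T₁ (V₁/V₂)^(γ−1).
T₁ = 326 °C = 599.1 K.
T₂ = 599.1 × (15.9/0.802)^(0.31) = 1512 K.

T₂ ≈ 1510 K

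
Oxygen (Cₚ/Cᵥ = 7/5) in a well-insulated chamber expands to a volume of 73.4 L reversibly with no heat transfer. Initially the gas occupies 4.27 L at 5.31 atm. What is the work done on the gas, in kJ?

P₂ = P₁(V₁/V₂)^γ = 5.31×(4.27/73.4)^(7/5) = 0.09902 atm.
For a reversible adiabat, W_by_gas = (P₁V₁ − P₂V₂)/(γ−1).
W_by = (538000×0.00427 − 10030×0.0734) / (2/5) = 3902 J.
W_on_gas = −W_by = -3902 J.

W ≈ -3.90 kJ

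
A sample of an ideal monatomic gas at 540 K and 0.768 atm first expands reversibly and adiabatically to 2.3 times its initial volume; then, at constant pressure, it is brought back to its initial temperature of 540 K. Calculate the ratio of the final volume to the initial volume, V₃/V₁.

V₃/V₁ ≈ 4.01

For a monatomic ideal gas γ = 5/3.
Adiabatic step: V₂/V₁ = 2.3; T₂ = T₁·(1/2.3)^(2/3) = 309.9 K.
Isobaric step: V₃/V₂ = T₃/T₂ = 540/309.9.
V₃/V₁ = (V₂/V₁)(V₃/V₂) = 2.3 × (540/309.9) = 4.008.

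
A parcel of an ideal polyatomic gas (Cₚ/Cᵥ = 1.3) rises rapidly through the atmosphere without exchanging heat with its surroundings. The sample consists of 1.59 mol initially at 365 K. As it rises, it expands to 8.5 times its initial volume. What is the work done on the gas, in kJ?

W ≈ -7.62 kJ

For a reversible adiabat TV^(γ−1) is constant, so T₂ = T₁ (V₁/V₂)^(γ−1).
T₂ = 365 × (1/8.5)^(0.3) = 192.1 K.
Q = 0, so ΔU = W_on_gas = nCᵥΔT with Cᵥ = R/(γ−1) = 27.71 J/(mol·K).
ΔU = 1.59 × 27.71 × (192.1 − 365) = -7620 J.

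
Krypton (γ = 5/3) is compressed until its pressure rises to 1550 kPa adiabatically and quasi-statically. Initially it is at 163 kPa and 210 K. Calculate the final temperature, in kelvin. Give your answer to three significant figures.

T₂ ≈ 517 K

Along an adiabat T P^((1−γ)/γ) is constant, so T₂ = T₁ (P₂/P₁)^((γ−1)/γ).
T₂ = 210 × (1550/163)^(2/5) = 517 K.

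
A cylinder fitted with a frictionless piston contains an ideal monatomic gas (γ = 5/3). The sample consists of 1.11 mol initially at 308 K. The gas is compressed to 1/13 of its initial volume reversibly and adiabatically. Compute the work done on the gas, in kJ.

W ≈ 19.3 kJ

For a reversible adiabat TV^(γ−1) is constant, so T₂ = T₁ (V₁/V₂)^(γ−1).
T₂ = 308 × 13^(2/3) = 1703 K.
Q = 0, so ΔU = W_on_gas = nCᵥΔT with Cᵥ = R/(γ−1) = 12.47 J/(mol·K).
ΔU = 1.11 × 12.47 × (1703 − 308) = 19310 J.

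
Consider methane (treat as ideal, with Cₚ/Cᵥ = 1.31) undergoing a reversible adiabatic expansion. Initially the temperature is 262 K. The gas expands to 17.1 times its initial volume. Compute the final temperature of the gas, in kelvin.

T₂ ≈ 109 K

For a reversible adiabat TV^(γ−1) is constant, so T₂ = T₁ (V₁/V₂)^(γ−1).
T₂ = 262 × (1/17.1)^(0.31) = 108.7 K.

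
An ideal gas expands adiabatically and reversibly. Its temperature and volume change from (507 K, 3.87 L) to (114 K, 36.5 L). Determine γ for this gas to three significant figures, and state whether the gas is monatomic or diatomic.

γ ≈ 1.67; monatomic

TV^(γ−1) = const ⇒ γ − 1 = ln(T₂/T₁) / ln(V₁/V₂).
γ = 1 + ln(114/507) / ln(3.87/36.5) = 1.665.
γ ≈ 1.67 is close to 5/3, so the gas is monatomic.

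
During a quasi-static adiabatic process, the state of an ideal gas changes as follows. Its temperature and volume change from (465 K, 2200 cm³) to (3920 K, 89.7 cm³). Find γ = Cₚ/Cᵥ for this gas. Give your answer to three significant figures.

TV^(γ−1) = const ⇒ γ − 1 = ln(T₂/T₁) / ln(V₁/V₂).
γ = 1 + ln(3920/465) / ln(2200/89.7) = 1.666.

γ ≈ 1.67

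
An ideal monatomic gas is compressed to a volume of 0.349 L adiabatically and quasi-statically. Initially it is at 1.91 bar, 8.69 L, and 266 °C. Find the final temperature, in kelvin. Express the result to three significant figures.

T₂ ≈ 4600 K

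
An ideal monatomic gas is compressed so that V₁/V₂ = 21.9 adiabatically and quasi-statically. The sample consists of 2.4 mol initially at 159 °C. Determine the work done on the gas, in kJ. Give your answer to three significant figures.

For a reversible adiabat TV^(γ−1) is constant, so T₂ = T₁ (V₁/V₂)^(γ−1).
γ = 5/3 for a monatomic ideal gas, so γ−1 = 2/3.
T₁ = 159 °C = 432.1 K.
T₂ = 432.1 × 21.9^(2/3) = 3383 K.
Q = 0, so ΔU = W_on_gas = nCᵥΔT with Cᵥ = R/(γ−1) = 12.47 J/(mol·K).
ΔU = 2.4 × 12.47 × (3383 − 432.1) = 88310 J.

W ≈ 88.3 kJ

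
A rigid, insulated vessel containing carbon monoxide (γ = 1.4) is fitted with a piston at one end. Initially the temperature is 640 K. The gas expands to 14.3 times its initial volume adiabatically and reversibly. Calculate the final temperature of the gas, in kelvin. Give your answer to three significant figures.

Adiabatic: T₁V₁^(γ−1) = T₂V₂^(γ−1) ⇒ T₂ = T₁ (V₁/V₂)^(γ−1).
T₂ = 640 × (1/14.3)^(0.4) = 220.8 K.

T₂ ≈ 221 K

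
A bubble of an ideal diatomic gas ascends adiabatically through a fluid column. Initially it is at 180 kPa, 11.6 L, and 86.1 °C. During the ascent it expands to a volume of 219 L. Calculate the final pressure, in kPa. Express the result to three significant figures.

P₂ ≈ 2.94 kPa

Adiabatic: P₁V₁^γ = P₂V₂^γ ⇒ P₂ = P₁ (V₁/V₂)^γ.
γ = 7/5 for a diatomic ideal gas.
P₂ = 180 × (11.6/219)^(7/5) = 2.944 kPa.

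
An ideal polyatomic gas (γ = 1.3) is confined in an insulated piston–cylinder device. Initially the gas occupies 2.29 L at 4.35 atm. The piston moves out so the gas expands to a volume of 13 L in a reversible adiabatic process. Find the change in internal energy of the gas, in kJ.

ΔU ≈ -1.37 kJ

P₂ = P₁(V₁/V₂)^γ = 4.35×(2.29/13)^(1.3) = 0.4551 atm.
For a reversible adiabat, W_by_gas = (P₁V₁ − P₂V₂)/(γ−1).
W_by = (440800×0.00229 − 46120×0.013) / (0.3) = 1366 J.
Q = 0 ⇒ ΔU = −W_by = -1366 J.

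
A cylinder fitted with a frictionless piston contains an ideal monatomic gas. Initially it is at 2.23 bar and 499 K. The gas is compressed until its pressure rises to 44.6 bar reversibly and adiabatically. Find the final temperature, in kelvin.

T₂ ≈ 1650 K

Adiabatic: T₂/T₁ = (P₂/P₁)^((γ−1)/γ).
For a monatomic ideal gas γ = 5/3, so (γ−1)/γ = 2/5.
T₂ = 499 × (44.6/2.23)^(2/5) = 1654 K.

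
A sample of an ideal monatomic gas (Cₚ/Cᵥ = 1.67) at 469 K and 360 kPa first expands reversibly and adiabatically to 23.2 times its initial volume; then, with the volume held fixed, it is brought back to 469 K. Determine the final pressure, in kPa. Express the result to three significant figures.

P₃ ≈ 15.5 kPa

Adiabatic step (PV^γ = const): P₂ = 360×(1/23.2)^(1.67) = 1.888 kPa; T₂ = 469×(1/23.2)^(0.67) = 57.06 K.
Isochoric: P₃ = P₂(T₃/T₂) = 1.888 × (469/57.06) = 15.52 kPa.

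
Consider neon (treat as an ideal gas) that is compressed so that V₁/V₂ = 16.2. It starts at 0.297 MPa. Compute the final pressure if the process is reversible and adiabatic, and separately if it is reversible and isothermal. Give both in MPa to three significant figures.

For a monatomic ideal gas γ = 5/3.
Isothermal: P₂ = P₁(V₁/V₂) = 0.297×16.2 = 4.811 MPa.
Adiabatic: P₂ = P₁(V₁/V₂)^γ = 0.297×16.2^(5/3) = 30.8 MPa.

adiabatic: 30.8 MPa; isothermal: 4.81 MPa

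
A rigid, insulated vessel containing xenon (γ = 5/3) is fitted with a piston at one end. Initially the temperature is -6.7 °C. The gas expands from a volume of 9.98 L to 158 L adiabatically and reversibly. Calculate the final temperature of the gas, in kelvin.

T₂ ≈ 42.3 K

Adiabatic: T₁V₁^(γ−1) = T₂V₂^(γ−1) ⇒ T₂ = T₁ (V₁/V₂)^(γ−1).
T₁ = -6.7 °C = 266.4 K.
T₂ = 266.4 × (9.98/158)^(2/3) = 42.26 K.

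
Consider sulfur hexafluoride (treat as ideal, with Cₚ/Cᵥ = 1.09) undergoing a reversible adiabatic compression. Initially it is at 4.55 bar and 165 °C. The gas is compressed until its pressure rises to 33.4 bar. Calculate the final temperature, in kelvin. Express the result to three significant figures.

T₂ ≈ 517 K

Along an adiabat T P^((1−γ)/γ) is constant, so T₂ = T₁ (P₂/P₁)^((γ−1)/γ).
T₁ = 165 °C = 438.1 K.
T₂ = 438.1 × (33.4/4.55)^(0.0826) = 516.5 K.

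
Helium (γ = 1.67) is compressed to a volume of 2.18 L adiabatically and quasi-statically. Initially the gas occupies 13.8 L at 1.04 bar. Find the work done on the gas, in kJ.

W ≈ 5.23 kJ

P₂ = P₁(V₁/V₂)^γ = 1.04×(13.8/2.18)^(1.67) = 22.67 bar.
For a reversible adiabat, W_by_gas = (P₁V₁ − P₂V₂)/(γ−1).
W_by = (104000×0.0138 − 2.267×10^6×0.00218) / (0.67) = -5233 J.
W_on_gas = −W_by = 5233 J.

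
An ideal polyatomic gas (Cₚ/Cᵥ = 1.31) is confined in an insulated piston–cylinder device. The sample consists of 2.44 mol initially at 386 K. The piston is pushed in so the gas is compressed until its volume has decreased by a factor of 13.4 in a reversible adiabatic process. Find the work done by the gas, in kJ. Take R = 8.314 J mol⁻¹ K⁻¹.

Adiabatic: T₁V₁^(γ−1) = T₂V₂^(γ−1) ⇒ T₂ = T₁ (V₁/V₂)^(γ−1).
T₂ = 386 × 13.4^(0.31) = 863 K.
Q = 0, so ΔU = W_on_gas = nCᵥΔT with Cᵥ = R/(γ−1) = 26.82 J/(mol·K).
ΔU = 2.44 × 26.82 × (863 − 386) = 31210 J.
Work done by the gas = −ΔU = -31210 J.

W ≈ -31.2 kJ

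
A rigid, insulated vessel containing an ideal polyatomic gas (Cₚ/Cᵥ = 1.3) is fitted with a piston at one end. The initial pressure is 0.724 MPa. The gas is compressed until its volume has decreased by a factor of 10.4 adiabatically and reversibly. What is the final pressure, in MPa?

P₂ ≈ 15.2 MPa

Adiabatic: P₁V₁^γ = P₂V₂^γ ⇒ P₂ = P₁ (V₁/V₂)^γ.
P₂ = 0.724 × 10.4^(1.3) = 15.2 MPa.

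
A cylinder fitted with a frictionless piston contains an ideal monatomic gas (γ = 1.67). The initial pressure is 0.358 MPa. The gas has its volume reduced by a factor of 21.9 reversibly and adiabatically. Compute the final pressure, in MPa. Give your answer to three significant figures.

Since PV^γ is constant along a reversible adiabat, P₂ = P₁ (V₁/V₂)^γ.
P₂ = 0.358 × 21.9^(1.67) = 62 MPa.

P₂ ≈ 62.0 MPa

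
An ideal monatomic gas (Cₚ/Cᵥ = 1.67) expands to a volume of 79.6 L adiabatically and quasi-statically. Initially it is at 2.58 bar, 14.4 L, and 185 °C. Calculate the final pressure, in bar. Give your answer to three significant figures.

P₂ ≈ 0.148 bar

Adiabatic: P₁V₁^γ = P₂V₂^γ ⇒ P₂ = P₁ (V₁/V₂)^γ.
P₂ = 2.58 × (14.4/79.6)^(1.67) = 0.1484 bar.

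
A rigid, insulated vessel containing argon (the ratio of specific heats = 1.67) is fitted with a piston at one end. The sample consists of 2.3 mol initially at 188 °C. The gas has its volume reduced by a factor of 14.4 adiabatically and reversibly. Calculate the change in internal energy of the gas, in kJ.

ΔU ≈ 65.4 kJ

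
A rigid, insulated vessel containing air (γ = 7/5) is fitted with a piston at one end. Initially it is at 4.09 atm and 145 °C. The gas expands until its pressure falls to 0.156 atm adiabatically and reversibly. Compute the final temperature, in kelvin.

T₂ ≈ 164 K

Adiabatic: T₂/T₁ = (P₂/P₁)^((γ−1)/γ).
T₁ = 145 °C = 418.1 K.
T₂ = 418.1 × (0.156/4.09)^(2/7) = 164.4 K.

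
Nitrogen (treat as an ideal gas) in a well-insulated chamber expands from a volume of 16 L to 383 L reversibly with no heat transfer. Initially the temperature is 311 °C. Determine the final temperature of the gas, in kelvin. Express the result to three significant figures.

T₂ ≈ 164 K

For a reversible adiabat TV^(γ−1) is constant, so T₂ = T₁ (V₁/V₂)^(γ−1).
For a diatomic ideal gas γ = 7/5, so γ−1 = 2/5.
T₁ = 311 °C = 584.1 K.
T₂ = 584.1 × (16/383)^(2/5) = 164 K.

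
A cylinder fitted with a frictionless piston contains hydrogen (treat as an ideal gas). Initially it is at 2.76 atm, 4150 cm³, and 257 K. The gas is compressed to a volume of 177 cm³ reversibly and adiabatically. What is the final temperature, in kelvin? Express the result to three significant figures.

T₂ ≈ 908 K

For a reversible adiabat TV^(γ−1) is constant, so T₂ = T₁ (V₁/V₂)^(γ−1).
γ = 7/5 for a diatomic ideal gas.
T₂ = 257 × (4150/177)^(2/5) = 907.7 K.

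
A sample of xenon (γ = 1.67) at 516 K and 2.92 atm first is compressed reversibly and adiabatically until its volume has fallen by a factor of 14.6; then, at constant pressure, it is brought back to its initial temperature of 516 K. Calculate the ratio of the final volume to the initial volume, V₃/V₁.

Adiabatic step: V₂/V₁ = 0.06849; T₂ = T₁·14.6^(0.67) = 3110 K.
Isobaric step: V₃/V₂ = T₃/T₂ = 516/3110.
V₃/V₁ = (V₂/V₁)(V₃/V₂) = 0.06849 × (516/3110) = 0.01136.

V₃/V₁ ≈ 0.0114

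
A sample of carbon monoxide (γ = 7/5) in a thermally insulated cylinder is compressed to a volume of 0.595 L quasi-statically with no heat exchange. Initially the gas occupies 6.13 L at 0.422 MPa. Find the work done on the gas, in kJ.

W ≈ 9.97 kJ

P₂ = P₁(V₁/V₂)^γ = 0.422×(6.13/0.595)^(7/5) = 11.05 MPa.
For a reversible adiabat, W_by_gas = (P₁V₁ − P₂V₂)/(γ−1).
W_by = (422000×0.00613 − 1.105×10^7×0.000595) / (2/5) = -9972 J.
W_on_gas = −W_by = 9972 J.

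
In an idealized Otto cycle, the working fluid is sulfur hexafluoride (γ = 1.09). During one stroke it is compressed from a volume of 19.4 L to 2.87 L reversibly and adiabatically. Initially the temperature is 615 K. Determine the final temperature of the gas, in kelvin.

For a reversible adiabat TV^(γ−1) is constant, so T₂ = T₁ (V₁/V₂)^(γ−1).
T₂ = 615 × (19.4/2.87)^(0.09) = 730.4 K.

T₂ ≈ 730 K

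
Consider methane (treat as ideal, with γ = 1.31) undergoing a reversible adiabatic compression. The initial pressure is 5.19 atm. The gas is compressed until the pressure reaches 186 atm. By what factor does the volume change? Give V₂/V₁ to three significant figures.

V₂/V₁ ≈ 0.0651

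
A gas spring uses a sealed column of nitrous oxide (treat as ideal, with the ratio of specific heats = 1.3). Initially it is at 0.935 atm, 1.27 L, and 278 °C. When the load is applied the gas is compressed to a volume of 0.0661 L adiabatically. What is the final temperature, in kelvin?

Adiabatic: T₁V₁^(γ−1) = T₂V₂^(γ−1) ⇒ T₂ = T₁ (V₁/V₂)^(γ−1).
T₁ = 278 °C = 551.1 K.
T₂ = 551.1 × (1.27/0.0661)^(0.3) = 1338 K.

T₂ ≈ 1340 K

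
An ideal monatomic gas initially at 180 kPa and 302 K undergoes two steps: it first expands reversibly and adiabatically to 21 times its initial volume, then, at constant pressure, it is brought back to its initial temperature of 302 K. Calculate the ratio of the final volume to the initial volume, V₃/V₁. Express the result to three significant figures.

V₃/V₁ ≈ 160

For a monatomic ideal gas γ = 5/3.
Adiabatic step: V₂/V₁ = 21; T₂ = T₁·(1/21)^(2/3) = 39.68 K.
Isobaric step: V₃/V₂ = T₃/T₂ = 302/39.68.
V₃/V₁ = (V₂/V₁)(V₃/V₂) = 21 × (302/39.68) = 159.8.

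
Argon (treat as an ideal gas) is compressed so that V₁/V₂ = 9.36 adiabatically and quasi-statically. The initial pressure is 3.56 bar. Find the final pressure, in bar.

P₂ ≈ 148 bar

Since PV^γ is constant along a reversible adiabat, P₂ = P₁ (V₁/V₂)^γ.
For a monatomic ideal gas γ = 5/3.
P₂ = 3.56 × 9.36^(5/3) = 148 bar.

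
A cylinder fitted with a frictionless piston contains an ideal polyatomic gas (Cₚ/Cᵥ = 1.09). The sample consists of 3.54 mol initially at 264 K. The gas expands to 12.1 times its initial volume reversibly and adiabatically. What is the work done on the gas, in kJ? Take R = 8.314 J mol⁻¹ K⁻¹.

For a reversible adiabat TV^(γ−1) is constant, so T₂ = T₁ (V₁/V₂)^(γ−1).
T₂ = 264 × (1/12.1)^(0.09) = 210.9 K.
Q = 0, so ΔU = W_on_gas = nCᵥΔT with Cᵥ = R/(γ−1) = 92.38 J/(mol·K).
ΔU = 3.54 × 92.38 × (210.9 − 264) = -17350 J.

W ≈ -17.4 kJ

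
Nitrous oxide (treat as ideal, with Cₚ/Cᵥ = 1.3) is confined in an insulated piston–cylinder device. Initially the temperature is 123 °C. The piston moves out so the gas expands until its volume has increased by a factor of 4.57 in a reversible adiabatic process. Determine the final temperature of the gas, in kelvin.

For a reversible adiabat TV^(γ−1) is constant, so T₂ = T₁ (V₁/V₂)^(γ−1).
T₁ = 123 °C = 396.1 K.
T₂ = 396.1 × (1/4.57)^(0.3) = 251.1 K.

T₂ ≈ 251 K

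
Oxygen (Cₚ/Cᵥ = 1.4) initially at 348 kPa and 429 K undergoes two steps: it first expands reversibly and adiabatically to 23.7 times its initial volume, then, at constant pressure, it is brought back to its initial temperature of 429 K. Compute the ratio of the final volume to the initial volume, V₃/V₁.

V₃/V₁ ≈ 84.1

Adiabatic step: V₂/V₁ = 23.7; T₂ = T₁·(1/23.7)^(0.4) = 120.9 K.
Isobaric step: V₃/V₂ = T₃/T₂ = 429/120.9.
V₃/V₁ = (V₂/V₁)(V₃/V₂) = 23.7 × (429/120.9) = 84.07.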